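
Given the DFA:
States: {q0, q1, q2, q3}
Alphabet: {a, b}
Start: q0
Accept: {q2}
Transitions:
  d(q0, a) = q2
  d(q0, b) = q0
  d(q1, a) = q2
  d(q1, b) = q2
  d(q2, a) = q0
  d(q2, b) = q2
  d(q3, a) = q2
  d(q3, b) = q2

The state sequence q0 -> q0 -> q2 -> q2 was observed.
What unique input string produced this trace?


Trace back each transition to find the symbol:
  q0 --[b]--> q0
  q0 --[a]--> q2
  q2 --[b]--> q2

"bab"


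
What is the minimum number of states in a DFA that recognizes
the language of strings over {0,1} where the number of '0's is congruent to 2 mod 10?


States track (count of '0') mod 10.
Need 10 states: one per remainder 0..9; accept = remainder 2.

10


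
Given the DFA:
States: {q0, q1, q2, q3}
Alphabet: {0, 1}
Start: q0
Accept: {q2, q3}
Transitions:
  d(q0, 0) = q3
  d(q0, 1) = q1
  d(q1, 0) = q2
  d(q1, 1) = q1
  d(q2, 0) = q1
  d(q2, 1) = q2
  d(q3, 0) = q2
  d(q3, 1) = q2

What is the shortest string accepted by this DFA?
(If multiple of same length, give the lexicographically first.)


BFS by string length (lex-first path to each state shown):
  len 0: q0<-""
  len 1: q1<-"1", q3<-"0"
Found accept state at length 1.

"0"


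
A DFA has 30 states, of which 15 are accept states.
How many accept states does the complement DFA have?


Complement swaps accept and non-accept states.
30 - 15 = 15

15


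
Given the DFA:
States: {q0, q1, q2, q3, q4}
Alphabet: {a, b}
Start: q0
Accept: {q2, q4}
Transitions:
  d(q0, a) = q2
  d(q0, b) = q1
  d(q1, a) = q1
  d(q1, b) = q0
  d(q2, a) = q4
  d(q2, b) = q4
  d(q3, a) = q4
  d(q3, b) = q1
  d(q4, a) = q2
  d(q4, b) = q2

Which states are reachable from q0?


BFS from q0:
  layer 0: {q0}
  layer 1: {q1, q2}
  layer 2: {q4}

{q0, q1, q2, q4}


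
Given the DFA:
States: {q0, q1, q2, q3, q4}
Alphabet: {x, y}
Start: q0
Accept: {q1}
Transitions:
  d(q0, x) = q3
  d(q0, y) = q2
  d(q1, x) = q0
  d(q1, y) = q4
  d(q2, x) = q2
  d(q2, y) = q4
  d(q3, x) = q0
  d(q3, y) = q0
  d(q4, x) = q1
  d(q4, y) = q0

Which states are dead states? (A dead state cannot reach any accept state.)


Forward reachability from each state:
  q0 -> reaches accept state q1 (live)
  q1 -> reaches accept state q1 (live)
  q2 -> reaches accept state q1 (live)
  q3 -> reaches accept state q1 (live)
  q4 -> reaches accept state q1 (live)

None (all states can reach an accept state)


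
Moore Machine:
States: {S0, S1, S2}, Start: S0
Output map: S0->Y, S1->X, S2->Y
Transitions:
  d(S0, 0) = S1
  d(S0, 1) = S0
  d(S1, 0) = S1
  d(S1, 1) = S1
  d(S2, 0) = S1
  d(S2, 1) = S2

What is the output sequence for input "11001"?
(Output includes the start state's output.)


Start: S0 (output Y)
  --1--> S0 (output Y)
  --1--> S0 (output Y)
  --0--> S1 (output X)
  --0--> S1 (output X)
  --1--> S1 (output X)

"YYYXXX"


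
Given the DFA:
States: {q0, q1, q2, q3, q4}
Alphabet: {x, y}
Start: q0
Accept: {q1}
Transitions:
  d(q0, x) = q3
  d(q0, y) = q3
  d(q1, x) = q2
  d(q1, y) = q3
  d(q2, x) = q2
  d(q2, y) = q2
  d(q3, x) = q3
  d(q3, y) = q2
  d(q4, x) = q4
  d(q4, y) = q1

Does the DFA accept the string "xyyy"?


Trace: q0 -> q3 -> q2 -> q2 -> q2
Final state: q2
Accept states: {q1}

No, rejected (final state q2 is not an accept state)


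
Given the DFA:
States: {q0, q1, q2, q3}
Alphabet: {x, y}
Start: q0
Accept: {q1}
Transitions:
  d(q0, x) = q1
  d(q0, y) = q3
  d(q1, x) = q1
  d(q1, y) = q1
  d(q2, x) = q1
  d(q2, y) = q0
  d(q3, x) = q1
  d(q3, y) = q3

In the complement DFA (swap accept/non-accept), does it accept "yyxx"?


Trace: q0 -> q3 -> q3 -> q1 -> q1
Final: q1
Original accept: {q1}
Complement: q1 is in original accept

No, complement rejects (original accepts)


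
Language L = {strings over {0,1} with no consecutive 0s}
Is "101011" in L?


'00' does not occur

Yes, "101011" is in L


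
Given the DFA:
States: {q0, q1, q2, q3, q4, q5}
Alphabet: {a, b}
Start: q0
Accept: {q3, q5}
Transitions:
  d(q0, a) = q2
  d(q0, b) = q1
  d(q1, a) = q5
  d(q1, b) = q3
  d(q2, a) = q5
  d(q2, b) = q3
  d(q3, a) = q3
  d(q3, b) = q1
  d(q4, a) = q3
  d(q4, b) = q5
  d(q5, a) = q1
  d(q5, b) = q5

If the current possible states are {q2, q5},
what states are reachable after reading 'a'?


Apply transition on 'a' from each current state:
  d(q2, a) = q5
  d(q5, a) = q1

{q1, q5}


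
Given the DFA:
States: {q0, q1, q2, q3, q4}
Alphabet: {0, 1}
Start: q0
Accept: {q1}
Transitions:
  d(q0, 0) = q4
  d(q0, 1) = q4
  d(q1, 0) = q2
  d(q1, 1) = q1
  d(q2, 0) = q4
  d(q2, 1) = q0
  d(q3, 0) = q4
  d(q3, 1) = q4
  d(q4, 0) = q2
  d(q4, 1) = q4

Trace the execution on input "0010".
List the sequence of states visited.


Input: 0010
d(q0, 0) = q4
d(q4, 0) = q2
d(q2, 1) = q0
d(q0, 0) = q4


q0 -> q4 -> q2 -> q0 -> q4


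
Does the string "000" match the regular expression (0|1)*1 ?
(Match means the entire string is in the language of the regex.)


|string| = 3; first = '0'; last = '0'

No, "000" does not match (0|1)*1


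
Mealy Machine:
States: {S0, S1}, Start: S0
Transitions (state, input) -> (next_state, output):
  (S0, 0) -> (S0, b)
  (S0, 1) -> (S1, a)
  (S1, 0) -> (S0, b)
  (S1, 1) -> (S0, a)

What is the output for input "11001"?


Step-by-step:
  (S0, 1) -> (S1, a)
  (S1, 1) -> (S0, a)
  (S0, 0) -> (S0, b)
  (S0, 0) -> (S0, b)
  (S0, 1) -> (S1, a)

"aabba"


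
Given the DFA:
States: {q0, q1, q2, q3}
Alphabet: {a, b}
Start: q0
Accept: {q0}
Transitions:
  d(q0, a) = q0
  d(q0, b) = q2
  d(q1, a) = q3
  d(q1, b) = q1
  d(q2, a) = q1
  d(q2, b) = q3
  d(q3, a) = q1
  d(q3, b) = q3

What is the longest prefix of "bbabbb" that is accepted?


Run the DFA, marking each prefix where the state is accepting:
  "" -> q0 [accept]
  "b" -> q2 [reject]
  "bb" -> q3 [reject]
  "bba" -> q1 [reject]
  "bbab" -> q1 [reject]
  "bbabb" -> q1 [reject]
  "bbabbb" -> q1 [reject]

""


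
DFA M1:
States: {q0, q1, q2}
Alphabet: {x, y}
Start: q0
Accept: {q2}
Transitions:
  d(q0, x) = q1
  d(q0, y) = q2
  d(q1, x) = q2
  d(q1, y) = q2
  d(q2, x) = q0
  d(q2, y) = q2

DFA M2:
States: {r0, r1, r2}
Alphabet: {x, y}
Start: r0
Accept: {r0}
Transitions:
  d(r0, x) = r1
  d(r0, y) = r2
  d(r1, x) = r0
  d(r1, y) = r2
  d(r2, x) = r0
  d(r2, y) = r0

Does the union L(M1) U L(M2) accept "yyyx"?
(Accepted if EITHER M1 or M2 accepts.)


M1: final=q0 accepted=False
M2: final=r0 accepted=True

Yes, union accepts


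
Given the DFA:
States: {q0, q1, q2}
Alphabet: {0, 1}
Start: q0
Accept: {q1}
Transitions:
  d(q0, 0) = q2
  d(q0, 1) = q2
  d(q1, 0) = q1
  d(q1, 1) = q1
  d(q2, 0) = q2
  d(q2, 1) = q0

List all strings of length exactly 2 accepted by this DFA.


All strings of length 2: 4 total
Accepted: 0

None


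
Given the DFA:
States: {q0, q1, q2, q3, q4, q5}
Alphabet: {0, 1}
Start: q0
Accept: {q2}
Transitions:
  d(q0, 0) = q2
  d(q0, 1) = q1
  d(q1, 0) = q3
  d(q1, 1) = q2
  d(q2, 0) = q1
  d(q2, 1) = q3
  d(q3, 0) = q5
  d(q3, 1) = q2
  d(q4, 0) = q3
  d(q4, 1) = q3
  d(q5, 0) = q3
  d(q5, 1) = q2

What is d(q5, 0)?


Looking up transition d(q5, 0)

q3


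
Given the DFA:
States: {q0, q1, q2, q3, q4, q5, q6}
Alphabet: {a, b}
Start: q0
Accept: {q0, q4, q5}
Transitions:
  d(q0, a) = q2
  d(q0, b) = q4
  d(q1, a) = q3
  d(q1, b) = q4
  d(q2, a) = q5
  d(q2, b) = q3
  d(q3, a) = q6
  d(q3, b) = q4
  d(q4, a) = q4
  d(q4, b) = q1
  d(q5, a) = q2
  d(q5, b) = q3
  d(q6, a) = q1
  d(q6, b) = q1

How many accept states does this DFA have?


Accept states listed: {q0, q4, q5}
Counting: q0(1) q4(2) q5(3)

3


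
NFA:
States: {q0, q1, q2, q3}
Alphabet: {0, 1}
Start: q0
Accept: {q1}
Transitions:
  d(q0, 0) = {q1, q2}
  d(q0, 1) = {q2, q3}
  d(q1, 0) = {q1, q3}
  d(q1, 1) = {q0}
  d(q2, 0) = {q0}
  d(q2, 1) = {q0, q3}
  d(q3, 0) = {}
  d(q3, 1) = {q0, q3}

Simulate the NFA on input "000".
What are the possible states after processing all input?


Start: {q0}
  --0--> {q1, q2}
  --0--> {q0, q1, q3}
  --0--> {q1, q2, q3}

{q1, q2, q3}


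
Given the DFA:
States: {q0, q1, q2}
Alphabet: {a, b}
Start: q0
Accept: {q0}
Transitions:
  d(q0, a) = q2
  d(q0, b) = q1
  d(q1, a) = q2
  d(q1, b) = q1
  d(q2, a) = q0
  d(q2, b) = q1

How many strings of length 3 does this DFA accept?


Enumerating all length-3 strings:
  "aaa" -> q2 [reject]
  "aab" -> q1 [reject]
  "aba" -> q2 [reject]
  "abb" -> q1 [reject]
  "baa" -> q0 [accept]
  "bab" -> q1 [reject]
  "bba" -> q2 [reject]
  "bbb" -> q1 [reject]

1 out of 8


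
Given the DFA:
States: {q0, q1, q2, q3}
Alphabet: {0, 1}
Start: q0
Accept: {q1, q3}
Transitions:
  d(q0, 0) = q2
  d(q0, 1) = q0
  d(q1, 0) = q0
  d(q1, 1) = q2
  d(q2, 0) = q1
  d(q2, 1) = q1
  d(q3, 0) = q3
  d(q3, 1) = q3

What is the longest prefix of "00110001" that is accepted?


Run the DFA, marking each prefix where the state is accepting:
  "" -> q0 [reject]
  "0" -> q2 [reject]
  "00" -> q1 [accept]
  "001" -> q2 [reject]
  "0011" -> q1 [accept]
  "00110" -> q0 [reject]
  "001100" -> q2 [reject]
  "0011000" -> q1 [accept]
  "00110001" -> q2 [reject]

"0011000"


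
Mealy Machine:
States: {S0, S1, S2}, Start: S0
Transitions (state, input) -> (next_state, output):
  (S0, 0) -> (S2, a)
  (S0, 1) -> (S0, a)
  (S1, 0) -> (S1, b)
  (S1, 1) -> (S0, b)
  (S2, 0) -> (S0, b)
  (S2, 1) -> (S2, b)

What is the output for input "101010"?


Step-by-step:
  (S0, 1) -> (S0, a)
  (S0, 0) -> (S2, a)
  (S2, 1) -> (S2, b)
  (S2, 0) -> (S0, b)
  (S0, 1) -> (S0, a)
  (S0, 0) -> (S2, a)

"aabbaa"


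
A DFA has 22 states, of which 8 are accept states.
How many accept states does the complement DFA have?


Complement swaps accept and non-accept states.
22 - 8 = 14

14


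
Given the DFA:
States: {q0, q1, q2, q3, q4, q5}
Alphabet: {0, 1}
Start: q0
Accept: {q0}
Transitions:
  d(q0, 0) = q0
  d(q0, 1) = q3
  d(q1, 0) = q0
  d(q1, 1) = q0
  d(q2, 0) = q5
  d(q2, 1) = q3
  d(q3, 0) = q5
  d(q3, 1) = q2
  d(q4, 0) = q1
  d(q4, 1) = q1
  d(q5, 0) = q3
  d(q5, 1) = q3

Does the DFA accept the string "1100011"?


Trace: q0 -> q3 -> q2 -> q5 -> q3 -> q5 -> q3 -> q2
Final state: q2
Accept states: {q0}

No, rejected (final state q2 is not an accept state)


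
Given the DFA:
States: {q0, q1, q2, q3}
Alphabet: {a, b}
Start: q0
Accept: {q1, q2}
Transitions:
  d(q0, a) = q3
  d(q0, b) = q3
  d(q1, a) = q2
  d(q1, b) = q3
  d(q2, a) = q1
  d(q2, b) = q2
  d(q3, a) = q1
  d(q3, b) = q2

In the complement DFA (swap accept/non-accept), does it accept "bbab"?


Trace: q0 -> q3 -> q2 -> q1 -> q3
Final: q3
Original accept: {q1, q2}
Complement: q3 is not in original accept

Yes, complement accepts (original rejects)


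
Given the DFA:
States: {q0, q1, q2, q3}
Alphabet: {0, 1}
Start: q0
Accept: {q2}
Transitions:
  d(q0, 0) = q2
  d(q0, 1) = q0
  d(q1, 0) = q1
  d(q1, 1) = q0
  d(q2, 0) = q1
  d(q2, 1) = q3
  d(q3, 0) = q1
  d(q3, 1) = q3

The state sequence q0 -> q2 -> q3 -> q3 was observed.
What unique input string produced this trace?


Trace back each transition to find the symbol:
  q0 --[0]--> q2
  q2 --[1]--> q3
  q3 --[1]--> q3

"011"


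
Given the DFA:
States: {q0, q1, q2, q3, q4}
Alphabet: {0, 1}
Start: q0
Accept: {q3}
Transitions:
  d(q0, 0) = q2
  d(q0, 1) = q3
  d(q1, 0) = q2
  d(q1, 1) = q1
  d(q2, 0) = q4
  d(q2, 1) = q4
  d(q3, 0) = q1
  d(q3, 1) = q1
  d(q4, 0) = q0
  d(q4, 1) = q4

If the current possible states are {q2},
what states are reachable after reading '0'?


Apply transition on '0' from each current state:
  d(q2, 0) = q4

{q4}


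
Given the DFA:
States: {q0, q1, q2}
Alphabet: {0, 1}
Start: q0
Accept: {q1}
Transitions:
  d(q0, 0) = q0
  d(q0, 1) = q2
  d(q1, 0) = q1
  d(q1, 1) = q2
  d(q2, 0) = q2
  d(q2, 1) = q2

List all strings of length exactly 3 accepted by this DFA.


All strings of length 3: 8 total
Accepted: 0

None


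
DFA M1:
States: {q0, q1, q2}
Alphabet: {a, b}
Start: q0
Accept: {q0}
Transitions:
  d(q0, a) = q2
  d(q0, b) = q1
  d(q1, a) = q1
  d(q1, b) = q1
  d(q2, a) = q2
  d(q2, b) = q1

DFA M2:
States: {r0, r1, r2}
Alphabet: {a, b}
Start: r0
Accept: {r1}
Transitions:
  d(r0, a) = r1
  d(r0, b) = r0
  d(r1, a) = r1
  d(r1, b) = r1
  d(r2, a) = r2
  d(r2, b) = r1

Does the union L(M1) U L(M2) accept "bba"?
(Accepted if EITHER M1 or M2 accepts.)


M1: final=q1 accepted=False
M2: final=r1 accepted=True

Yes, union accepts


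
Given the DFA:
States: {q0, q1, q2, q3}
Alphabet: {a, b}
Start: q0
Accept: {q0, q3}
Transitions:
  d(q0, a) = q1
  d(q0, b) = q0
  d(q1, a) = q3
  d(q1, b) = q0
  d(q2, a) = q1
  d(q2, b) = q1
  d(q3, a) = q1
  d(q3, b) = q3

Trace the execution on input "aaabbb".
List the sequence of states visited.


Input: aaabbb
d(q0, a) = q1
d(q1, a) = q3
d(q3, a) = q1
d(q1, b) = q0
d(q0, b) = q0
d(q0, b) = q0


q0 -> q1 -> q3 -> q1 -> q0 -> q0 -> q0


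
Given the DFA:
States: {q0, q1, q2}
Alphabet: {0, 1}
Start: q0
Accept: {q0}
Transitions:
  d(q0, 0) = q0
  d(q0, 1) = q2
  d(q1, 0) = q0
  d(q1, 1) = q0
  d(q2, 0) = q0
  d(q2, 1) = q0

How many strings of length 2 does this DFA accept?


Enumerating all length-2 strings:
  "00" -> q0 [accept]
  "01" -> q2 [reject]
  "10" -> q0 [accept]
  "11" -> q0 [accept]

3 out of 4


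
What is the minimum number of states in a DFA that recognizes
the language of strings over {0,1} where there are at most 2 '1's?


States: count = 0, 1, ..., 2 (all accepting; 3 states), plus a dead state for count > 2.
Total: 3 + 1 = 4.

4


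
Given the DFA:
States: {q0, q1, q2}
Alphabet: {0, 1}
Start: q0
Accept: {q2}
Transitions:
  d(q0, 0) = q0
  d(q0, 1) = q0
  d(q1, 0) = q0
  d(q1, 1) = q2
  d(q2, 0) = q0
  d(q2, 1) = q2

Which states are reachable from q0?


BFS from q0:
  layer 0: {q0}

{q0}


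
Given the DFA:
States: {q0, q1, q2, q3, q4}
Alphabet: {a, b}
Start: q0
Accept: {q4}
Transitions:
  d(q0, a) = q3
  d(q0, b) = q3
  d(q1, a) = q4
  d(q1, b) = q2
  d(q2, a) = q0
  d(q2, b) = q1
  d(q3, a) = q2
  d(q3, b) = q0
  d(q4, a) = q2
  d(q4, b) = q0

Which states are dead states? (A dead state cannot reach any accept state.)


Forward reachability from each state:
  q0 -> reaches accept state q4 (live)
  q1 -> reaches accept state q4 (live)
  q2 -> reaches accept state q4 (live)
  q3 -> reaches accept state q4 (live)
  q4 -> reaches accept state q4 (live)

None (all states can reach an accept state)


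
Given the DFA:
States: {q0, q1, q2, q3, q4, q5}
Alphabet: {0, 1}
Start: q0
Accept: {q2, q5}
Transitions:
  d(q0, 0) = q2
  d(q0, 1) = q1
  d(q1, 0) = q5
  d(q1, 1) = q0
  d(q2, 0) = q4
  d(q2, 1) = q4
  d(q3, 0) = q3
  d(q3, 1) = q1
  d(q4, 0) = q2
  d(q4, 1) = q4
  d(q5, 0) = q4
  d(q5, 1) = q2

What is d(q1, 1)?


Looking up transition d(q1, 1)

q0


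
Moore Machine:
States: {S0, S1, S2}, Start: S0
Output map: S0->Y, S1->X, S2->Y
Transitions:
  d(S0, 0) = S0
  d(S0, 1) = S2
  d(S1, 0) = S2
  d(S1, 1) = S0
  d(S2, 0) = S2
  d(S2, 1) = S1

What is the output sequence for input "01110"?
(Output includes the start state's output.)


Start: S0 (output Y)
  --0--> S0 (output Y)
  --1--> S2 (output Y)
  --1--> S1 (output X)
  --1--> S0 (output Y)
  --0--> S0 (output Y)

"YYYXYY"


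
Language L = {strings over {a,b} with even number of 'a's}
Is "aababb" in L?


count('a') = 3; 3 mod 2 = 1

No, "aababb" is not in L


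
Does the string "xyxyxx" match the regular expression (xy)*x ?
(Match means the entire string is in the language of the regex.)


|string| = 6; first = 'x'; last = 'x'

No, "xyxyxx" does not match (xy)*x


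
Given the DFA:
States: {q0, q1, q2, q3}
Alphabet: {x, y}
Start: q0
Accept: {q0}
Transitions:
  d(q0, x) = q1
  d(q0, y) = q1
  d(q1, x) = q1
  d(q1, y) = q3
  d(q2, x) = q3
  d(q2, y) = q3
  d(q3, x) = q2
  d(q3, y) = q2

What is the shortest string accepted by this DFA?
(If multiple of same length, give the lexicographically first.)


BFS by string length (lex-first path to each state shown):
  len 0: q0<-""
Found accept state at length 0.

"" (empty string)


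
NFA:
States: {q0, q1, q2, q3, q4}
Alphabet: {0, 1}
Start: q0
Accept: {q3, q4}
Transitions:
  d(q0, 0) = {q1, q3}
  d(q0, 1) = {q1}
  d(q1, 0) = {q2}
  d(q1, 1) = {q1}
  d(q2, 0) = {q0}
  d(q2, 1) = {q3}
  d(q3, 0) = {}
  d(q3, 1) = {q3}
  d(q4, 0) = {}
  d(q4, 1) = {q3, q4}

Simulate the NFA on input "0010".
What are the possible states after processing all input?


Start: {q0}
  --0--> {q1, q3}
  --0--> {q2}
  --1--> {q3}
  --0--> {}

{} (empty set, no valid transitions)


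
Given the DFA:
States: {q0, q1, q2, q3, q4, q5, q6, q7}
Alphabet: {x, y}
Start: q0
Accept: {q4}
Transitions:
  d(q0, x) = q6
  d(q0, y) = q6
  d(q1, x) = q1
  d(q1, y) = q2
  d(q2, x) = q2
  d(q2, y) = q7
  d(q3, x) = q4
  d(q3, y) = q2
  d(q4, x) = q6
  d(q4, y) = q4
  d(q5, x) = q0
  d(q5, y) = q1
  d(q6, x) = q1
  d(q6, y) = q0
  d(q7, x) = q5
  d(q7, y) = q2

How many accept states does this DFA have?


Accept states listed: {q4}
Counting: q4(1)

1


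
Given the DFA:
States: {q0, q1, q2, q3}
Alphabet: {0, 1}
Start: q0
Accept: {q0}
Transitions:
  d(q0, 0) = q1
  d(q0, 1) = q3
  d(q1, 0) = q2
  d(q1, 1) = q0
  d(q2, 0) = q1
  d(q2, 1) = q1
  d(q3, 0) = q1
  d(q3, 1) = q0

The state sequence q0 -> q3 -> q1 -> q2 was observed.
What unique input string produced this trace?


Trace back each transition to find the symbol:
  q0 --[1]--> q3
  q3 --[0]--> q1
  q1 --[0]--> q2

"100"


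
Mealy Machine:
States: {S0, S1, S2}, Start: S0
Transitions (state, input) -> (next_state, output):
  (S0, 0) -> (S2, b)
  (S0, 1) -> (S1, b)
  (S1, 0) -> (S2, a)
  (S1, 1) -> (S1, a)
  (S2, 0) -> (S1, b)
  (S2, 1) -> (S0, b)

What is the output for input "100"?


Step-by-step:
  (S0, 1) -> (S1, b)
  (S1, 0) -> (S2, a)
  (S2, 0) -> (S1, b)

"bab"


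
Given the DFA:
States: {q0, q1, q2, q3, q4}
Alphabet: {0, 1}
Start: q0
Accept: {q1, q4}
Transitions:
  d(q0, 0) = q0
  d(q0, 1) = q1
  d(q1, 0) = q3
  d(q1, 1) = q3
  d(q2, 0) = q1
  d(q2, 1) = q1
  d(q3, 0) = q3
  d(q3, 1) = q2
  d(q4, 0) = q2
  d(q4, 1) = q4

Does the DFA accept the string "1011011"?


Trace: q0 -> q1 -> q3 -> q2 -> q1 -> q3 -> q2 -> q1
Final state: q1
Accept states: {q1, q4}

Yes, accepted (final state q1 is an accept state)


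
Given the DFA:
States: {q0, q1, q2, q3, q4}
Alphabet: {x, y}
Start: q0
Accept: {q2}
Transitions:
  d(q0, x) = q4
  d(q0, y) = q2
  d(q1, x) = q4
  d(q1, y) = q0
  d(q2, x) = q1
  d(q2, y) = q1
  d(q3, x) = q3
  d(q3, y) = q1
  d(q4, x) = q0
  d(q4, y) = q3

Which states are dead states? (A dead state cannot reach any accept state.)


Forward reachability from each state:
  q0 -> reaches accept state q2 (live)
  q1 -> reaches accept state q2 (live)
  q2 -> reaches accept state q2 (live)
  q3 -> reaches accept state q2 (live)
  q4 -> reaches accept state q2 (live)

None (all states can reach an accept state)


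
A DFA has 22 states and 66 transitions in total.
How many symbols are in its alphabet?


Each state has exactly one transition per symbol.
|alphabet| = transitions / states = 66 / 22 = 3

3


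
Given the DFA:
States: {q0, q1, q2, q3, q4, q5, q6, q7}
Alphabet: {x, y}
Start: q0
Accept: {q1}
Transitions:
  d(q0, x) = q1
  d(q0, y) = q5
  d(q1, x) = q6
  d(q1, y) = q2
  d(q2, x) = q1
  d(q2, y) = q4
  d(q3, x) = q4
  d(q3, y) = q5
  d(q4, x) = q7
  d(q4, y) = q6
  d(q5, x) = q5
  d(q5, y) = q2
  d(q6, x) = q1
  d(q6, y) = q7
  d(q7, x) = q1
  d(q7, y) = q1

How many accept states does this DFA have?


Accept states listed: {q1}
Counting: q1(1)

1


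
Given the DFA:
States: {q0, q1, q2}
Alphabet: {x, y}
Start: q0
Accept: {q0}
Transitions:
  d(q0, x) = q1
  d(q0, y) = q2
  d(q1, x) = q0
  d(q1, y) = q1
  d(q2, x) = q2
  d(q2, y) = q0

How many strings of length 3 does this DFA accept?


Enumerating all length-3 strings:
  "xxx" -> q1 [reject]
  "xxy" -> q2 [reject]
  "xyx" -> q0 [accept]
  "xyy" -> q1 [reject]
  "yxx" -> q2 [reject]
  "yxy" -> q0 [accept]
  "yyx" -> q1 [reject]
  "yyy" -> q2 [reject]

2 out of 8


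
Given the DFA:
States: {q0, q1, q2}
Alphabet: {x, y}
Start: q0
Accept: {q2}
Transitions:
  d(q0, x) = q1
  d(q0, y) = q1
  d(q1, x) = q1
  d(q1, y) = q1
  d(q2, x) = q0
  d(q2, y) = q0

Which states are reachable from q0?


BFS from q0:
  layer 0: {q0}
  layer 1: {q1}

{q0, q1}


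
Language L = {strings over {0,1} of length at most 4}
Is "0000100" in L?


length = 7

No, "0000100" is not in L


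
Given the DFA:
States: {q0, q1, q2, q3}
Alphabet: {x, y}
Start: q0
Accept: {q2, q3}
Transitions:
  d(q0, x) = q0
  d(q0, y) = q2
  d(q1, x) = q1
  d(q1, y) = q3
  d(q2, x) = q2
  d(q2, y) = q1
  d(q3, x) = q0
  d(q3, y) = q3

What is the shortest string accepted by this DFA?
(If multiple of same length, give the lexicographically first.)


BFS by string length (lex-first path to each state shown):
  len 0: q0<-""
  len 1: q0<-"x", q2<-"y"
Found accept state at length 1.

"y"


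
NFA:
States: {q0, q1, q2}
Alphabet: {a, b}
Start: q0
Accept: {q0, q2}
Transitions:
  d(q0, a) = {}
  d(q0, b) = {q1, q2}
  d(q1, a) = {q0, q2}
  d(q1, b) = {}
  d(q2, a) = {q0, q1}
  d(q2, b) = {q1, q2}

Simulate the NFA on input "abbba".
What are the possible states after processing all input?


Start: {q0}
  --a--> {}
  --b--> {}
  --b--> {}
  --b--> {}
  --a--> {}

{} (empty set, no valid transitions)


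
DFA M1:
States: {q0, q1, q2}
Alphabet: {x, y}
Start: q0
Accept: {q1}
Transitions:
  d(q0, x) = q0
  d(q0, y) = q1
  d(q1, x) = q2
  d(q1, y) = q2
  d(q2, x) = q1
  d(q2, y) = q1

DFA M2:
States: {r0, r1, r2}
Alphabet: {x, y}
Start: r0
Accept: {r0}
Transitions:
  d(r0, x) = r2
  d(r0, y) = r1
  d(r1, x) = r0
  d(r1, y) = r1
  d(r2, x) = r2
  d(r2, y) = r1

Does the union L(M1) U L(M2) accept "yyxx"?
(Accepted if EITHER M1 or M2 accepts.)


M1: final=q2 accepted=False
M2: final=r2 accepted=False

No, union rejects (neither accepts)


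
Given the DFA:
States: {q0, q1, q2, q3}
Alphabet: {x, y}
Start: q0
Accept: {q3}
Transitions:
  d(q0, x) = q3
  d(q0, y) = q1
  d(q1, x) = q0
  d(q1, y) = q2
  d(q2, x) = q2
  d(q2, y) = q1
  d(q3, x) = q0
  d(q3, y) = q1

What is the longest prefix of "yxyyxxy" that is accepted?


Run the DFA, marking each prefix where the state is accepting:
  "" -> q0 [reject]
  "y" -> q1 [reject]
  "yx" -> q0 [reject]
  "yxy" -> q1 [reject]
  "yxyy" -> q2 [reject]
  "yxyyx" -> q2 [reject]
  "yxyyxx" -> q2 [reject]
  "yxyyxxy" -> q1 [reject]

No prefix is accepted


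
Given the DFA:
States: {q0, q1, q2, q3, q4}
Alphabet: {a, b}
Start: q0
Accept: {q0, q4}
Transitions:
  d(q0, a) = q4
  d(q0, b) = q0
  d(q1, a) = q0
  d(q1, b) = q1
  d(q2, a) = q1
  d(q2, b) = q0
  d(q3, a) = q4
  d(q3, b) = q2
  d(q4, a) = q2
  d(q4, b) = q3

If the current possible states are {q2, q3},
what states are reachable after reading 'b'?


Apply transition on 'b' from each current state:
  d(q2, b) = q0
  d(q3, b) = q2

{q0, q2}


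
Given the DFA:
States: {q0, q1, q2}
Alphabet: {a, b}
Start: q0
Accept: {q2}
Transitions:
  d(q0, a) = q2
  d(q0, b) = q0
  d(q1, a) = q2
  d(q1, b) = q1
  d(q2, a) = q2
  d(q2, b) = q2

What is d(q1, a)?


Looking up transition d(q1, a)

q2


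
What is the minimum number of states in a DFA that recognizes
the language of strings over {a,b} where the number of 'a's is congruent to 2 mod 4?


States track (count of 'a') mod 4.
Need 4 states: one per remainder 0..3; accept = remainder 2.

4


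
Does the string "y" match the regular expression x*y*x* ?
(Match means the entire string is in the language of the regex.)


|string| = 1; first = 'y'; last = 'y'

Yes, "y" matches x*y*x*


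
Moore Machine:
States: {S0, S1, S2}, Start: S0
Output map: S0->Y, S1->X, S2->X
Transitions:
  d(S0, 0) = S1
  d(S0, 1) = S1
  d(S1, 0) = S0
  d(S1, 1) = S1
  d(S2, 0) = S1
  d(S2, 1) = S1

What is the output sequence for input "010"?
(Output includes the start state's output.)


Start: S0 (output Y)
  --0--> S1 (output X)
  --1--> S1 (output X)
  --0--> S0 (output Y)

"YXXY"


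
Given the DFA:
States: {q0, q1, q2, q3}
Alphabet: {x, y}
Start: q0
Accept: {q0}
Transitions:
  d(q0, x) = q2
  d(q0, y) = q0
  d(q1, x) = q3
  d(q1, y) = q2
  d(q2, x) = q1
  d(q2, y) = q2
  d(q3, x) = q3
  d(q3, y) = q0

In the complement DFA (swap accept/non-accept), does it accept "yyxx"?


Trace: q0 -> q0 -> q0 -> q2 -> q1
Final: q1
Original accept: {q0}
Complement: q1 is not in original accept

Yes, complement accepts (original rejects)


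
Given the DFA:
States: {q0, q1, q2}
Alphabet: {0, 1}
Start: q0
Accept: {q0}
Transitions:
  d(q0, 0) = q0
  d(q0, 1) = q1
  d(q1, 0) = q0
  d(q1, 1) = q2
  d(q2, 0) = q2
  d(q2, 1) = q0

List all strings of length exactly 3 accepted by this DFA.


All strings of length 3: 8 total
Accepted: 4

"000", "010", "100", "111"


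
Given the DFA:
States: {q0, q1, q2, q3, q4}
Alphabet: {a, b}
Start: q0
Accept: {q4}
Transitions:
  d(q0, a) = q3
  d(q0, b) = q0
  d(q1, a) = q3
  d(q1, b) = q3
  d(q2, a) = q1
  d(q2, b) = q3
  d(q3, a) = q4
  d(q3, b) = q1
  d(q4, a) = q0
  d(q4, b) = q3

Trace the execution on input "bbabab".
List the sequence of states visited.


Input: bbabab
d(q0, b) = q0
d(q0, b) = q0
d(q0, a) = q3
d(q3, b) = q1
d(q1, a) = q3
d(q3, b) = q1


q0 -> q0 -> q0 -> q3 -> q1 -> q3 -> q1


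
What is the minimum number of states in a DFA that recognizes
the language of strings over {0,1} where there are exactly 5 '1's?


States: count = 0, 1, ..., 5 (that's 6 states), plus a dead state for count > 5.
Total: 6 + 1 = 7. Accept = count-5 state.

7


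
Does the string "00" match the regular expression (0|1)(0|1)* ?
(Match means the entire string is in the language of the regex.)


|string| = 2; first = '0'; last = '0'

Yes, "00" matches (0|1)(0|1)*


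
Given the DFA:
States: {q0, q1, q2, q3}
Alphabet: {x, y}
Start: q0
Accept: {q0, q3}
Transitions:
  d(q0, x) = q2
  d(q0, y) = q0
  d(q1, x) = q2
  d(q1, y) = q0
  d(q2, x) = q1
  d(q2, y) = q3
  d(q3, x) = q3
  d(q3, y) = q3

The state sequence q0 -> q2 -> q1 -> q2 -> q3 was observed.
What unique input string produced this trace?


Trace back each transition to find the symbol:
  q0 --[x]--> q2
  q2 --[x]--> q1
  q1 --[x]--> q2
  q2 --[y]--> q3

"xxxy"


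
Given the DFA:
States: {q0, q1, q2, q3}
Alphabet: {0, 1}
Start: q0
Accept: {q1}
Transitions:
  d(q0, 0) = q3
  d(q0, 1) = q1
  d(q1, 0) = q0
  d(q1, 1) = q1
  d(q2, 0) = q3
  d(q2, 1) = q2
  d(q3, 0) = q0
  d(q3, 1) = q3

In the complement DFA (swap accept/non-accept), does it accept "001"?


Trace: q0 -> q3 -> q0 -> q1
Final: q1
Original accept: {q1}
Complement: q1 is in original accept

No, complement rejects (original accepts)


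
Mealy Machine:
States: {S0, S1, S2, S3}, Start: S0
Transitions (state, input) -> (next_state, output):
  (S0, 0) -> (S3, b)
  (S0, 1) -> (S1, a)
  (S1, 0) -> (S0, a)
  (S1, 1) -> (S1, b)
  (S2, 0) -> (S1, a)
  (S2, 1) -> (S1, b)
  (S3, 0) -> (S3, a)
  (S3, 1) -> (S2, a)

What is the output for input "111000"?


Step-by-step:
  (S0, 1) -> (S1, a)
  (S1, 1) -> (S1, b)
  (S1, 1) -> (S1, b)
  (S1, 0) -> (S0, a)
  (S0, 0) -> (S3, b)
  (S3, 0) -> (S3, a)

"abbaba"


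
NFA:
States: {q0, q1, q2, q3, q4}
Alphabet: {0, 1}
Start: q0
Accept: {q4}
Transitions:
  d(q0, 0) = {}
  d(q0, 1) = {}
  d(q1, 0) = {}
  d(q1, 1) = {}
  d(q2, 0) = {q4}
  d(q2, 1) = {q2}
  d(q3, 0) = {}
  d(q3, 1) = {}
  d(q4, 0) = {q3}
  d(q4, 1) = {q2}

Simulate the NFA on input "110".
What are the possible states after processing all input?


Start: {q0}
  --1--> {}
  --1--> {}
  --0--> {}

{} (empty set, no valid transitions)


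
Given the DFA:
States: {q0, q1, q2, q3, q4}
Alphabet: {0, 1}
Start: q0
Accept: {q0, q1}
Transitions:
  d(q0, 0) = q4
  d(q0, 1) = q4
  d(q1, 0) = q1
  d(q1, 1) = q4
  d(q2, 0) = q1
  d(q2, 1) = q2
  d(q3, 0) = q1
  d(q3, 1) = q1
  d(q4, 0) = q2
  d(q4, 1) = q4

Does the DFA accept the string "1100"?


Trace: q0 -> q4 -> q4 -> q2 -> q1
Final state: q1
Accept states: {q0, q1}

Yes, accepted (final state q1 is an accept state)


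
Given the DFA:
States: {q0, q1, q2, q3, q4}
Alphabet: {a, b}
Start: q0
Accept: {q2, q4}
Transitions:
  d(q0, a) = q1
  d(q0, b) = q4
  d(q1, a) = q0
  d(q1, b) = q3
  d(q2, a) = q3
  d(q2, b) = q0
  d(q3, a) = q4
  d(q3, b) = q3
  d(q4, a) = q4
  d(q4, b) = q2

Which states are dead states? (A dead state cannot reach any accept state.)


Forward reachability from each state:
  q0 -> reaches accept state q2 (live)
  q1 -> reaches accept state q2 (live)
  q2 -> reaches accept state q2 (live)
  q3 -> reaches accept state q2 (live)
  q4 -> reaches accept state q2 (live)

None (all states can reach an accept state)


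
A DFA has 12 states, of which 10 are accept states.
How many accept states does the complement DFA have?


Complement swaps accept and non-accept states.
12 - 10 = 2

2


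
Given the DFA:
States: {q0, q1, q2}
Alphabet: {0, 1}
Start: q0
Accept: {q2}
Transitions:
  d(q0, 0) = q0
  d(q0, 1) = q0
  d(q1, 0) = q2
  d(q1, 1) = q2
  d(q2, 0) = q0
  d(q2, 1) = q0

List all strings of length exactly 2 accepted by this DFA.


All strings of length 2: 4 total
Accepted: 0

None


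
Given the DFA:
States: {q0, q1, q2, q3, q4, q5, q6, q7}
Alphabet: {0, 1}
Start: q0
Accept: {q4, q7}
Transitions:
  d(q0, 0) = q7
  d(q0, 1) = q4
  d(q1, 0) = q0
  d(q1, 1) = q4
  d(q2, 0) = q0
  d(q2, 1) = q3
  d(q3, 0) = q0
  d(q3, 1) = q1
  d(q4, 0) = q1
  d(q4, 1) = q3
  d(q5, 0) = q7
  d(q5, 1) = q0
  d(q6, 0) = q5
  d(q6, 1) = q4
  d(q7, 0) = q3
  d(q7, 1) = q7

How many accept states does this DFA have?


Accept states listed: {q4, q7}
Counting: q4(1) q7(2)

2


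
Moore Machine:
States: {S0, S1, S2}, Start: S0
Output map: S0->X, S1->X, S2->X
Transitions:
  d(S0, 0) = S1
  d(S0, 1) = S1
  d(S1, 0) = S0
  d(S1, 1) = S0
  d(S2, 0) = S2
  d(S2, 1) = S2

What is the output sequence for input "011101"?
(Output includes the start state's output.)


Start: S0 (output X)
  --0--> S1 (output X)
  --1--> S0 (output X)
  --1--> S1 (output X)
  --1--> S0 (output X)
  --0--> S1 (output X)
  --1--> S0 (output X)

"XXXXXXX"


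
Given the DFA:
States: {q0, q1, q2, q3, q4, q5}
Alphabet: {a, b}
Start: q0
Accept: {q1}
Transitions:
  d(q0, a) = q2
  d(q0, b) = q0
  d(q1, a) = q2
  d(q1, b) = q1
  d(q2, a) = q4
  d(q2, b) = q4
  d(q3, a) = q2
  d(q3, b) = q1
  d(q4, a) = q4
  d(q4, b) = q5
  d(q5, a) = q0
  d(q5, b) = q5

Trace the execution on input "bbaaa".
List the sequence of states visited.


Input: bbaaa
d(q0, b) = q0
d(q0, b) = q0
d(q0, a) = q2
d(q2, a) = q4
d(q4, a) = q4


q0 -> q0 -> q0 -> q2 -> q4 -> q4


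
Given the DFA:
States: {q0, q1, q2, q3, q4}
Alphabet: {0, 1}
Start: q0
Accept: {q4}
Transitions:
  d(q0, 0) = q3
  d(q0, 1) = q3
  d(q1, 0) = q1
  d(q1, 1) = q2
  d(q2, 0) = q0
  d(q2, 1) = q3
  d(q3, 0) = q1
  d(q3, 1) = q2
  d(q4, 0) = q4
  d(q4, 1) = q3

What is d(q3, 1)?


Looking up transition d(q3, 1)

q2


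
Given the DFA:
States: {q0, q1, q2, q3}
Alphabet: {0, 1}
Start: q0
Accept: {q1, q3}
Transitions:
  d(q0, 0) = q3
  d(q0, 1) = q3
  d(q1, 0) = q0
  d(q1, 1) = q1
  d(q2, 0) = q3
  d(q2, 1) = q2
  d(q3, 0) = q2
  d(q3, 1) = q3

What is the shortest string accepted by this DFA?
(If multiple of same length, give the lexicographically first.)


BFS by string length (lex-first path to each state shown):
  len 0: q0<-""
  len 1: q3<-"0"
Found accept state at length 1.

"0"


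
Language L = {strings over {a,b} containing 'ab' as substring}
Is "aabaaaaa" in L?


'ab' occurs at index 1

Yes, "aabaaaaa" is in L


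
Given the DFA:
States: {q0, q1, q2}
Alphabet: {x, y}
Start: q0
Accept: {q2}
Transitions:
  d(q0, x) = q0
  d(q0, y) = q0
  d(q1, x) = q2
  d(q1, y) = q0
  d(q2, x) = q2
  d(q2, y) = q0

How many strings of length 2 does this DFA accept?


Enumerating all length-2 strings:
  "xx" -> q0 [reject]
  "xy" -> q0 [reject]
  "yx" -> q0 [reject]
  "yy" -> q0 [reject]

0 out of 4


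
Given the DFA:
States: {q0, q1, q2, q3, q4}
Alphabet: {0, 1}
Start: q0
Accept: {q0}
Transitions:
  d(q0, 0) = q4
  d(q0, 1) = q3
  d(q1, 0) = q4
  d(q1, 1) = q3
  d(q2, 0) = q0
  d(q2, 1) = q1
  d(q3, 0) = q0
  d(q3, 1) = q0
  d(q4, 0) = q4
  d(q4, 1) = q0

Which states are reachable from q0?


BFS from q0:
  layer 0: {q0}
  layer 1: {q3, q4}

{q0, q3, q4}


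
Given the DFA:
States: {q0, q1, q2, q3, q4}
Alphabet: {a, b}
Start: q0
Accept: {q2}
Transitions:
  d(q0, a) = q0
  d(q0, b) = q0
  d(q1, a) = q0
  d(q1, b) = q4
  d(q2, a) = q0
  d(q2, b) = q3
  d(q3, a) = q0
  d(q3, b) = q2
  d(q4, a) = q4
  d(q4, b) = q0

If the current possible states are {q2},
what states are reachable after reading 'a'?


Apply transition on 'a' from each current state:
  d(q2, a) = q0

{q0}


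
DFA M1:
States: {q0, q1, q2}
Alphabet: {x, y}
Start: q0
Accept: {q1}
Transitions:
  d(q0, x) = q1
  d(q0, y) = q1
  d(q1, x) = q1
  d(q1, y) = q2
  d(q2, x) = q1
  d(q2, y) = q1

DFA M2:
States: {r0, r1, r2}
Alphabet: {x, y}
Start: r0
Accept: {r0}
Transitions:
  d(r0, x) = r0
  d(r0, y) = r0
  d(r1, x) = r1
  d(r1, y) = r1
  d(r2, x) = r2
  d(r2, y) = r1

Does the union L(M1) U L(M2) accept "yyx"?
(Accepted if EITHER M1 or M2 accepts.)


M1: final=q1 accepted=True
M2: final=r0 accepted=True

Yes, union accepts


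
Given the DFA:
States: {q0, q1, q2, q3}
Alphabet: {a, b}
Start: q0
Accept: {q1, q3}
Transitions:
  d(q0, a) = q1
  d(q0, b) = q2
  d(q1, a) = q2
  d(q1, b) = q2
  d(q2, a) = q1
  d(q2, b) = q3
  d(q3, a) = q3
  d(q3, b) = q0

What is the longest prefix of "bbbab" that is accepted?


Run the DFA, marking each prefix where the state is accepting:
  "" -> q0 [reject]
  "b" -> q2 [reject]
  "bb" -> q3 [accept]
  "bbb" -> q0 [reject]
  "bbba" -> q1 [accept]
  "bbbab" -> q2 [reject]

"bbba"


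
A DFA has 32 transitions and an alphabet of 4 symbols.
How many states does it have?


Each state has exactly one transition per symbol.
states = transitions / |alphabet| = 32 / 4 = 8

8


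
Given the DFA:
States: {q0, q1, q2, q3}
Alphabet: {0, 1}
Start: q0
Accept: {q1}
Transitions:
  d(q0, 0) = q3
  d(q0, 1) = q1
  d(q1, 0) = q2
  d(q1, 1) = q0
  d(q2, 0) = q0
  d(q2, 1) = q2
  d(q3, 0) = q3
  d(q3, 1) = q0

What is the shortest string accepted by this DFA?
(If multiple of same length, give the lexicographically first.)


BFS by string length (lex-first path to each state shown):
  len 0: q0<-""
  len 1: q1<-"1", q3<-"0"
Found accept state at length 1.

"1"


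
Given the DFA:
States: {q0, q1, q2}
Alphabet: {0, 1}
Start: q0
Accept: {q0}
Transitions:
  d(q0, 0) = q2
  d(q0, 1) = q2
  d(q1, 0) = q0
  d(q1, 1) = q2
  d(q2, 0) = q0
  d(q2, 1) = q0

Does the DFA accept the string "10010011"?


Trace: q0 -> q2 -> q0 -> q2 -> q0 -> q2 -> q0 -> q2 -> q0
Final state: q0
Accept states: {q0}

Yes, accepted (final state q0 is an accept state)


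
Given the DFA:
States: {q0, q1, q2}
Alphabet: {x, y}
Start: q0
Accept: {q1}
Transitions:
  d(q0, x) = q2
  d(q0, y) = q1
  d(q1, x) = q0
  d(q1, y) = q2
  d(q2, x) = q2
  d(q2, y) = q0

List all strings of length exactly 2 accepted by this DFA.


All strings of length 2: 4 total
Accepted: 0

None


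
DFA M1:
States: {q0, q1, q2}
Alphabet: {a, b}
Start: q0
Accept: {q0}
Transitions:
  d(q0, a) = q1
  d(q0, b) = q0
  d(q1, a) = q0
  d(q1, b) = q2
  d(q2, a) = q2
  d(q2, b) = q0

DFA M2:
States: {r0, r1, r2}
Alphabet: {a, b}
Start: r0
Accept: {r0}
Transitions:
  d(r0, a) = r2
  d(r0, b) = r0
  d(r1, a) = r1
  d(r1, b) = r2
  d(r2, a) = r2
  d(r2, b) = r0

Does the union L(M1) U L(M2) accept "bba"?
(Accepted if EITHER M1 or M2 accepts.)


M1: final=q1 accepted=False
M2: final=r2 accepted=False

No, union rejects (neither accepts)


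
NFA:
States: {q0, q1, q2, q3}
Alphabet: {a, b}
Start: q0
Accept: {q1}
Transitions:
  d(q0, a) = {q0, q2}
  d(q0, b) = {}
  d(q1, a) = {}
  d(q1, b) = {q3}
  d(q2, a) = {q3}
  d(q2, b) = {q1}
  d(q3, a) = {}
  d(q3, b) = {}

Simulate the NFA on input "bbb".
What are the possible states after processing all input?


Start: {q0}
  --b--> {}
  --b--> {}
  --b--> {}

{} (empty set, no valid transitions)


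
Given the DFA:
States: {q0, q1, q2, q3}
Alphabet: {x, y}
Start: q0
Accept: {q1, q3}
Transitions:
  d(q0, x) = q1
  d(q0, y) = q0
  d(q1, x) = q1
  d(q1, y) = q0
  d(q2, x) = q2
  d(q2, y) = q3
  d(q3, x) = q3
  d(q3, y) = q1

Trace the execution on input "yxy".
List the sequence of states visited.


Input: yxy
d(q0, y) = q0
d(q0, x) = q1
d(q1, y) = q0


q0 -> q0 -> q1 -> q0


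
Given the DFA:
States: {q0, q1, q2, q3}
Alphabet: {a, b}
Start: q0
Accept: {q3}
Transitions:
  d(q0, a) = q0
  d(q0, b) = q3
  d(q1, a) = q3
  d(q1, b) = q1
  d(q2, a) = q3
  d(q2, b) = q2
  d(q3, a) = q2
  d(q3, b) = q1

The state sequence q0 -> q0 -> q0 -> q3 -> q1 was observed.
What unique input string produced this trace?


Trace back each transition to find the symbol:
  q0 --[a]--> q0
  q0 --[a]--> q0
  q0 --[b]--> q3
  q3 --[b]--> q1

"aabb"


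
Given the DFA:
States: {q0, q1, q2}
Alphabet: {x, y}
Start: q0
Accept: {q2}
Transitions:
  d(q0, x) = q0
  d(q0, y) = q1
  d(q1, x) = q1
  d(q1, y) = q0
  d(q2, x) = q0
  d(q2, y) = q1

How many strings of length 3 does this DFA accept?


Enumerating all length-3 strings:
  "xxx" -> q0 [reject]
  "xxy" -> q1 [reject]
  "xyx" -> q1 [reject]
  "xyy" -> q0 [reject]
  "yxx" -> q1 [reject]
  "yxy" -> q0 [reject]
  "yyx" -> q0 [reject]
  "yyy" -> q1 [reject]

0 out of 8


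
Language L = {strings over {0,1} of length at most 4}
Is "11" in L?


length = 2

Yes, "11" is in L


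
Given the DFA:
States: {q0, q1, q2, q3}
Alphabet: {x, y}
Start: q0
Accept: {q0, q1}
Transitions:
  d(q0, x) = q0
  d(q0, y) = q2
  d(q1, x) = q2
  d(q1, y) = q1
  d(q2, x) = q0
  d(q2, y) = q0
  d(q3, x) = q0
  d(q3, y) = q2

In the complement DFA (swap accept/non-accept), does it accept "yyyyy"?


Trace: q0 -> q2 -> q0 -> q2 -> q0 -> q2
Final: q2
Original accept: {q0, q1}
Complement: q2 is not in original accept

Yes, complement accepts (original rejects)


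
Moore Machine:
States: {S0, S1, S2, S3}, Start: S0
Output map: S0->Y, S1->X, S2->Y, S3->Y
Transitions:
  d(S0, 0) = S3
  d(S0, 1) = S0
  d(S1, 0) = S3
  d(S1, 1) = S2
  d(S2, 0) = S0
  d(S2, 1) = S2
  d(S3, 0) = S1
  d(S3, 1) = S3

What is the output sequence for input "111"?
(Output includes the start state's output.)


Start: S0 (output Y)
  --1--> S0 (output Y)
  --1--> S0 (output Y)
  --1--> S0 (output Y)

"YYYY"


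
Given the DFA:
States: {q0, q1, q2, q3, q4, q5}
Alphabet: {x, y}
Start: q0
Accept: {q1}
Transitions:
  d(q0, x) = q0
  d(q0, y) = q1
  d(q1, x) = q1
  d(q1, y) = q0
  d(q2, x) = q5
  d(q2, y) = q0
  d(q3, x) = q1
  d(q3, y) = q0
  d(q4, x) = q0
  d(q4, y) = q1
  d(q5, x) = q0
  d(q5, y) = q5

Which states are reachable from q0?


BFS from q0:
  layer 0: {q0}
  layer 1: {q1}

{q0, q1}


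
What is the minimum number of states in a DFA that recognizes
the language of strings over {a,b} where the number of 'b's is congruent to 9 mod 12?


States track (count of 'b') mod 12.
Need 12 states: one per remainder 0..11; accept = remainder 9.

12


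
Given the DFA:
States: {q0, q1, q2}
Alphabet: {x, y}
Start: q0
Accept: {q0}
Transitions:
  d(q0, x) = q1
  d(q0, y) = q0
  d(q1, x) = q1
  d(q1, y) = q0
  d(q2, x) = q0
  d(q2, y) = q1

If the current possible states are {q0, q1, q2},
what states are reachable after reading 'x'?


Apply transition on 'x' from each current state:
  d(q0, x) = q1
  d(q1, x) = q1
  d(q2, x) = q0

{q0, q1}


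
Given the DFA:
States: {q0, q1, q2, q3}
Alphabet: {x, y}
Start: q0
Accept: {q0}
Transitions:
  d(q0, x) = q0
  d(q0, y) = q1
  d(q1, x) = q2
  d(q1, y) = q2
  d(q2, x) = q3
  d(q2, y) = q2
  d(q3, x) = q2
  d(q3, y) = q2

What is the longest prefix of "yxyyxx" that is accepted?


Run the DFA, marking each prefix where the state is accepting:
  "" -> q0 [accept]
  "y" -> q1 [reject]
  "yx" -> q2 [reject]
  "yxy" -> q2 [reject]
  "yxyy" -> q2 [reject]
  "yxyyx" -> q3 [reject]
  "yxyyxx" -> q2 [reject]

""


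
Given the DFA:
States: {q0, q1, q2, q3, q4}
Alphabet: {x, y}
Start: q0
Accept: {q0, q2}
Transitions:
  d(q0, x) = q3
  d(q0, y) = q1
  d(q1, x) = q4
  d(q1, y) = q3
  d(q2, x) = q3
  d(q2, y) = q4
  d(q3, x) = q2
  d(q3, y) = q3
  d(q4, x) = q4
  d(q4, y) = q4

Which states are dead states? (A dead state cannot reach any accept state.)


Forward reachability from each state:
  q0 -> reaches accept state q0 (live)
  q1 -> reaches accept state q2 (live)
  q2 -> reaches accept state q2 (live)
  q3 -> reaches accept state q2 (live)
  q4 -> reaches {q4}, no accept state (dead)

{q4}
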